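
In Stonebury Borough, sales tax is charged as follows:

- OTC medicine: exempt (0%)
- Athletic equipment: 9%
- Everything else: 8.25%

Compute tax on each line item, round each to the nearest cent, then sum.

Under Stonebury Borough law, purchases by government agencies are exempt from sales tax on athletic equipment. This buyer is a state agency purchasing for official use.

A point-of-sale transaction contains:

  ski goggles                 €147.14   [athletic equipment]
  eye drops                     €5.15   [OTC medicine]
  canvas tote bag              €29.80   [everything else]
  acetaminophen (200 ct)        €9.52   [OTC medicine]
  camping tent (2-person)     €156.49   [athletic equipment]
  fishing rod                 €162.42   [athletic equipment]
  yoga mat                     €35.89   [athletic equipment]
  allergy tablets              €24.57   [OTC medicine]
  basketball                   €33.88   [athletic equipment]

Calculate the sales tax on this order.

€2.46

Ski goggles €147.14: athletic equipment, buyer-exempt → 0% → €0.00
Eye drops €5.15: OTC medicine → 0% → €0.00
Canvas tote bag €29.80: everything else → 8.25% → €2.46
Acetaminophen (200 ct) €9.52: OTC medicine → 0% → €0.00
Camping tent (2-person) €156.49: athletic equipment, buyer-exempt → 0% → €0.00
Fishing rod €162.42: athletic equipment, buyer-exempt → 0% → €0.00
Yoga mat €35.89: athletic equipment, buyer-exempt → 0% → €0.00
Allergy tablets €24.57: OTC medicine → 0% → €0.00
Basketball €33.88: athletic equipment, buyer-exempt → 0% → €0.00
Total tax = €2.46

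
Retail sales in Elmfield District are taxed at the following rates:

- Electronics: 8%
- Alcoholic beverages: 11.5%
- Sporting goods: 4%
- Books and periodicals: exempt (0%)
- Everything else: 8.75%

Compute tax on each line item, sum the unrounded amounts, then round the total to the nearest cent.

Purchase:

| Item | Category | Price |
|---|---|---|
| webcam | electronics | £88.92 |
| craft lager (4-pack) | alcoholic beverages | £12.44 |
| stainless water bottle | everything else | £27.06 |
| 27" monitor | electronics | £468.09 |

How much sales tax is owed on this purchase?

£48.36

Webcam £88.92: electronics → 8% → £7.1136
Craft lager (4-pack) £12.44: alcoholic beverages → 11.5% → £1.4306
Stainless water bottle £27.06: everything else → 8.75% → £2.36775
27" monitor £468.09: electronics → 8% → £37.4472
Unrounded tax sum = £48.35915 → £48.36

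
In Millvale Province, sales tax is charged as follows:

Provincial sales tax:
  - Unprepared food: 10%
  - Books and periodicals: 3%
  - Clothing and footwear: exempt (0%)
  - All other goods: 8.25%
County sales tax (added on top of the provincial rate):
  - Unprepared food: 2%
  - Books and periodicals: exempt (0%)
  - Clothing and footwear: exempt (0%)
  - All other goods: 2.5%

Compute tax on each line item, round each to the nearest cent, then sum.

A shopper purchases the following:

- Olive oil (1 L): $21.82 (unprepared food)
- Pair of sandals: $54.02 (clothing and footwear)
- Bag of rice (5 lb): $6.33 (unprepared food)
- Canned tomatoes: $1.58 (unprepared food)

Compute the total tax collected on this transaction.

Olive oil (1 L) $21.82: unprepared food → 10% + 2% county = 12% → $2.62
Pair of sandals $54.02: clothing and footwear → 0% + 0% county = 0% → $0.00
Bag of rice (5 lb) $6.33: unprepared food → 10% + 2% county = 12% → $0.76
Canned tomatoes $1.58: unprepared food → 10% + 2% county = 12% → $0.19
Total tax = $2.62 + $0.76 + $0.19 = $3.57

$3.57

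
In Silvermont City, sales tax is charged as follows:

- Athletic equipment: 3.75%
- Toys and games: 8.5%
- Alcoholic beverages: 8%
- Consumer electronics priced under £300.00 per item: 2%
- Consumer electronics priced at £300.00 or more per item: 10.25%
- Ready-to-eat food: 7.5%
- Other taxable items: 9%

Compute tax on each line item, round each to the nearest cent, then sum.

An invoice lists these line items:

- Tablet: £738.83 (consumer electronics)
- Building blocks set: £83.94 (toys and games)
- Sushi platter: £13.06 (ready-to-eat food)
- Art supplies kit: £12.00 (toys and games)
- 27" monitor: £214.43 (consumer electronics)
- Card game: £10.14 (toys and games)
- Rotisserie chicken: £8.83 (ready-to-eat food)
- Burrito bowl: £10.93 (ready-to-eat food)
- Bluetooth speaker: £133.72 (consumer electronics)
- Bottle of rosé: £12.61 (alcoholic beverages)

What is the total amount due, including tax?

£1333.66

Tablet £738.83: consumer electronics, £300.00 or more → 10.25% → £75.73
Building blocks set £83.94: toys and games → 8.5% → £7.13
Sushi platter £13.06: ready-to-eat food → 7.5% → £0.98
Art supplies kit £12.00: toys and games → 8.5% → £1.02
27" monitor £214.43: consumer electronics, under £300.00 → 2% → £4.29
Card game £10.14: toys and games → 8.5% → £0.86
Rotisserie chicken £8.83: ready-to-eat food → 7.5% → £0.66
Burrito bowl £10.93: ready-to-eat food → 7.5% → £0.82
Bluetooth speaker £133.72: consumer electronics, under £300.00 → 2% → £2.67
Bottle of rosé £12.61: alcoholic beverages → 8% → £1.01
Subtotal = £1238.49; tax = £95.17; total due = £1333.66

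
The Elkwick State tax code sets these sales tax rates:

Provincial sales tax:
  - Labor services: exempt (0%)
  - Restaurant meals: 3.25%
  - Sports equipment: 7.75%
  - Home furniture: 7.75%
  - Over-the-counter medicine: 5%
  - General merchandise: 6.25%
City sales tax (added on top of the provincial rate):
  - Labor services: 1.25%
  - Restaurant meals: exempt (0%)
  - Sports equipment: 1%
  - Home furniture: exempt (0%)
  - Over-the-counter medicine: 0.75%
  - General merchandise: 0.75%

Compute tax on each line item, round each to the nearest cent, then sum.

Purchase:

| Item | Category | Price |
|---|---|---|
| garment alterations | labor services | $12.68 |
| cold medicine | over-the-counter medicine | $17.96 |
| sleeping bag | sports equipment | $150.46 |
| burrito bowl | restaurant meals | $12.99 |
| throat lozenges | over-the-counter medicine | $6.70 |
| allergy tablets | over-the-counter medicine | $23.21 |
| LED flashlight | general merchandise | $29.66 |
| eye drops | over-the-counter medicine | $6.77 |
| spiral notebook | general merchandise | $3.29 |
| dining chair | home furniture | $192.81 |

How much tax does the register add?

Garment alterations $12.68: labor services → 0% + 1.25% city = 1.25% → $0.16
Cold medicine $17.96: over-the-counter medicine → 5% + 0.75% city = 5.75% → $1.03
Sleeping bag $150.46: sports equipment → 7.75% + 1% city = 8.75% → $13.17
Burrito bowl $12.99: restaurant meals → 3.25% + 0% city = 3.25% → $0.42
Throat lozenges $6.70: over-the-counter medicine → 5% + 0.75% city = 5.75% → $0.39
Allergy tablets $23.21: over-the-counter medicine → 5% + 0.75% city = 5.75% → $1.33
LED flashlight $29.66: general merchandise → 6.25% + 0.75% city = 7% → $2.08
Eye drops $6.77: over-the-counter medicine → 5% + 0.75% city = 5.75% → $0.39
Spiral notebook $3.29: general merchandise → 6.25% + 0.75% city = 7% → $0.23
Dining chair $192.81: home furniture → 7.75% + 0% city = 7.75% → $14.94
Total tax = $0.16 + $1.03 + $13.17 + $0.42 + $0.39 + $1.33 + $2.08 + $0.39 + $0.23 + $14.94 = $34.14

$34.14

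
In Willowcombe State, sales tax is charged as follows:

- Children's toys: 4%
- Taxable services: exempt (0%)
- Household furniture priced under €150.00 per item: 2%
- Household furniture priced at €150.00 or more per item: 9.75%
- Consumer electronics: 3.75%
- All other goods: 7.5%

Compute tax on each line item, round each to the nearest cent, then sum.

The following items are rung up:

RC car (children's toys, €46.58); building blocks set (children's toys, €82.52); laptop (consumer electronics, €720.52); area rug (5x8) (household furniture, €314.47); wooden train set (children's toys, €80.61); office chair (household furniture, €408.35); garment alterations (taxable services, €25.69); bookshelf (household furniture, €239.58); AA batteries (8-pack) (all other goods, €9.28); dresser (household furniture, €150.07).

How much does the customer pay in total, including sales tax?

RC car €46.58: children's toys → 4% → €1.86
Building blocks set €82.52: children's toys → 4% → €3.30
Laptop €720.52: consumer electronics → 3.75% → €27.02
Area rug (5x8) €314.47: household furniture, €150.00 or more → 9.75% → €30.66
Wooden train set €80.61: children's toys → 4% → €3.22
Office chair €408.35: household furniture, €150.00 or more → 9.75% → €39.81
Garment alterations €25.69: taxable services → 0% → €0.00
Bookshelf €239.58: household furniture, €150.00 or more → 9.75% → €23.36
AA batteries (8-pack) €9.28: all other goods → 7.5% → €0.70
Dresser €150.07: household furniture, €150.00 or more → 9.75% → €14.63
Subtotal = €2077.67; tax = €144.56; total due = €2222.23

€2222.23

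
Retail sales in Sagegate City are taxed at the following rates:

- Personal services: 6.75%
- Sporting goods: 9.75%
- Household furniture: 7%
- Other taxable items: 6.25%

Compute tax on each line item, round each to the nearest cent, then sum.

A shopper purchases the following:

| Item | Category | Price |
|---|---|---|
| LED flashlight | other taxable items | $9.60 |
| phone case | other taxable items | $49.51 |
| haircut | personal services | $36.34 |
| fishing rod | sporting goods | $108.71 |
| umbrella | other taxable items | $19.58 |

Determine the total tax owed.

$17.96

LED flashlight $9.60: other taxable items → 6.25% → $0.60
Phone case $49.51: other taxable items → 6.25% → $3.09
Haircut $36.34: personal services → 6.75% → $2.45
Fishing rod $108.71: sporting goods → 9.75% → $10.60
Umbrella $19.58: other taxable items → 6.25% → $1.22
Total tax = $0.60 + $3.09 + $2.45 + $10.60 + $1.22 = $17.96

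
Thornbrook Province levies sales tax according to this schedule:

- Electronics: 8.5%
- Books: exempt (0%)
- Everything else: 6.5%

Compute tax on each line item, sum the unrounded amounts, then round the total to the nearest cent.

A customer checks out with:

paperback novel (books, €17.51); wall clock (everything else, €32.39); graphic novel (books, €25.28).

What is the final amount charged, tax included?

Paperback novel €17.51: books → 0% → €0.00
Wall clock €32.39: everything else → 6.5% → €2.10535
Graphic novel €25.28: books → 0% → €0.00
Subtotal = €75.18; unrounded tax = €2.10535 → €2.11; total due = €77.29

€77.29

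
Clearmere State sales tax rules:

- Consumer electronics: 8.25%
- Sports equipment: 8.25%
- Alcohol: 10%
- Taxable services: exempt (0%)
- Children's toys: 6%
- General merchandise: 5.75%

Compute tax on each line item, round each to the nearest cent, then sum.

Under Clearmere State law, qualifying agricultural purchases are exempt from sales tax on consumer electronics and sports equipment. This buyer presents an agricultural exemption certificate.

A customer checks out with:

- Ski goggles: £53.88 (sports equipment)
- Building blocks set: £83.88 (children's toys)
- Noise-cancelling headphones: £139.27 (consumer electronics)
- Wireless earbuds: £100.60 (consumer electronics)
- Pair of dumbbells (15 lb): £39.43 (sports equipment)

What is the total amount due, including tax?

Ski goggles £53.88: sports equipment, buyer-exempt → 0% → £0.00
Building blocks set £83.88: children's toys → 6% → £5.03
Noise-cancelling headphones £139.27: consumer electronics, buyer-exempt → 0% → £0.00
Wireless earbuds £100.60: consumer electronics, buyer-exempt → 0% → £0.00
Pair of dumbbells (15 lb) £39.43: sports equipment, buyer-exempt → 0% → £0.00
Subtotal = £417.06; tax = £5.03; total due = £422.09

£422.09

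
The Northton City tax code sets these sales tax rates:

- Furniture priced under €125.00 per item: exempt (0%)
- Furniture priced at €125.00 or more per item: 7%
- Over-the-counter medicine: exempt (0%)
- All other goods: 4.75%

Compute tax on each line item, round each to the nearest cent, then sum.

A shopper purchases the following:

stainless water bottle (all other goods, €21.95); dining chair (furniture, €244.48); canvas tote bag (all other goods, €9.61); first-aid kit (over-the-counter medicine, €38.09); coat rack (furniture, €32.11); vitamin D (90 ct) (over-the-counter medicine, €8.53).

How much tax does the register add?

€18.61

Stainless water bottle €21.95: all other goods → 4.75% → €1.04
Dining chair €244.48: furniture, €125.00 or more → 7% → €17.11
Canvas tote bag €9.61: all other goods → 4.75% → €0.46
First-aid kit €38.09: over-the-counter medicine → 0% → €0.00
Coat rack €32.11: furniture, under €125.00 → 0% → €0.00
Vitamin D (90 ct) €8.53: over-the-counter medicine → 0% → €0.00
Total tax = €1.04 + €17.11 + €0.46 = €18.61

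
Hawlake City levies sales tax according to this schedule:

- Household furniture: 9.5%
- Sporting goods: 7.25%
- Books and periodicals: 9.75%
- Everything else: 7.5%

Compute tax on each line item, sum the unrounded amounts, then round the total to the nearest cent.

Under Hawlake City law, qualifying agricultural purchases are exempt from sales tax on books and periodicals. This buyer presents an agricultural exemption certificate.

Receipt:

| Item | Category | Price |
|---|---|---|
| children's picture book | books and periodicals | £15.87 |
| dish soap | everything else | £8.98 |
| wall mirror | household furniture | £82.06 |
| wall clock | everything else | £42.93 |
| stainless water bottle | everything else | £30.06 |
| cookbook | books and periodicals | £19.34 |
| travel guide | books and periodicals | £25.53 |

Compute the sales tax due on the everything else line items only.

£6.15

Dish soap £8.98: everything else → 7.5% → £0.6735
Wall clock £42.93: everything else → 7.5% → £3.21975
Stainless water bottle £30.06: everything else → 7.5% → £2.2545
Tax on everything else: unrounded sum = £6.14775 → £6.15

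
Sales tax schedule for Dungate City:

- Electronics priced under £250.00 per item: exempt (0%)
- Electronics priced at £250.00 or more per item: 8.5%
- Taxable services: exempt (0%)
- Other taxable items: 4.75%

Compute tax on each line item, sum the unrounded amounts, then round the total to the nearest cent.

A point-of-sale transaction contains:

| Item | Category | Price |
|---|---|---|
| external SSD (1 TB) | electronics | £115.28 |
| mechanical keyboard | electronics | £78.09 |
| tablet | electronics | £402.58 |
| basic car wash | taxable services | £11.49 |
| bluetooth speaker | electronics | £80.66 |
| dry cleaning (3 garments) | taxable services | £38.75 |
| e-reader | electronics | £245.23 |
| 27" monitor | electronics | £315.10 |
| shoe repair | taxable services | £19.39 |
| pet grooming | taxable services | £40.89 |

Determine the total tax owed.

External SSD (1 TB) £115.28: electronics, under £250.00 → 0% → £0.00
Mechanical keyboard £78.09: electronics, under £250.00 → 0% → £0.00
Tablet £402.58: electronics, £250.00 or more → 8.5% → £34.2193
Basic car wash £11.49: taxable services → 0% → £0.00
Bluetooth speaker £80.66: electronics, under £250.00 → 0% → £0.00
Dry cleaning (3 garments) £38.75: taxable services → 0% → £0.00
E-reader £245.23: electronics, under £250.00 → 0% → £0.00
27" monitor £315.10: electronics, £250.00 or more → 8.5% → £26.7835
Shoe repair £19.39: taxable services → 0% → £0.00
Pet grooming £40.89: taxable services → 0% → £0.00
Unrounded tax sum = £61.0028 → £61.00

£61.00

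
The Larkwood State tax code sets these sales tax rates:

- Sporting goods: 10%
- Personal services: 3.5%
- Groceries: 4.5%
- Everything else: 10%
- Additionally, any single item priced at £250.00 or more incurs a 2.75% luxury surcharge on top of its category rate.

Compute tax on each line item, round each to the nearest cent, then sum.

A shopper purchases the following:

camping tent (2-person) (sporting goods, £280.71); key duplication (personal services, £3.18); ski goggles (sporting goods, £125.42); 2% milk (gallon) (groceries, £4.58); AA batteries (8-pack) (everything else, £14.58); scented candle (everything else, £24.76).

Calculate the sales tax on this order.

Camping tent (2-person) £280.71: sporting goods → 10% + 2.75% surcharge = 12.75% → £35.79
Key duplication £3.18: personal services → 3.5% → £0.11
Ski goggles £125.42: sporting goods → 10% → £12.54
2% milk (gallon) £4.58: groceries → 4.5% → £0.21
AA batteries (8-pack) £14.58: everything else → 10% → £1.46
Scented candle £24.76: everything else → 10% → £2.48
Total tax = £35.79 + £0.11 + £12.54 + £0.21 + £1.46 + £2.48 = £52.59

£52.59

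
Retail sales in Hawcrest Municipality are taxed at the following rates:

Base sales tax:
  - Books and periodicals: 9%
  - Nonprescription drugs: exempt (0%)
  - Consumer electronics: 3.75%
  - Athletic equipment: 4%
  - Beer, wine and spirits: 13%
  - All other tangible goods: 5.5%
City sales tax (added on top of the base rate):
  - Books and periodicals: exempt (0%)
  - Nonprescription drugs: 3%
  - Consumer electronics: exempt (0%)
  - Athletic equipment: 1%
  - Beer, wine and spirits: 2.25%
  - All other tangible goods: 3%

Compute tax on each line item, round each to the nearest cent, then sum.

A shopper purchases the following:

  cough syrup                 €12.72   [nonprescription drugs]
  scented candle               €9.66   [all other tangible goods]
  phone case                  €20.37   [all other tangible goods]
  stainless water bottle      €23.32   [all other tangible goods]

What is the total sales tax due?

Cough syrup €12.72: nonprescription drugs → 0% + 3% city = 3% → €0.38
Scented candle €9.66: all other tangible goods → 5.5% + 3% city = 8.5% → €0.82
Phone case €20.37: all other tangible goods → 5.5% + 3% city = 8.5% → €1.73
Stainless water bottle €23.32: all other tangible goods → 5.5% + 3% city = 8.5% → €1.98
Total tax = €0.38 + €0.82 + €1.73 + €1.98 = €4.91

€4.91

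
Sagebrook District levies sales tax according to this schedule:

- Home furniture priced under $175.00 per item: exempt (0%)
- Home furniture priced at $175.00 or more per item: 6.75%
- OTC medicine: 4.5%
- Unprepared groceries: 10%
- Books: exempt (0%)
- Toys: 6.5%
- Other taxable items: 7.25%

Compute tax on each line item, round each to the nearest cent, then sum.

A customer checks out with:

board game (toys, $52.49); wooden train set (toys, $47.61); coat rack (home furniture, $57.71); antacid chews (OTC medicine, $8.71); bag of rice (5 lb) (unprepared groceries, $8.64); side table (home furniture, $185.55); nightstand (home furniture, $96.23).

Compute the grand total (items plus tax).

Board game $52.49: toys → 6.5% → $3.41
Wooden train set $47.61: toys → 6.5% → $3.09
Coat rack $57.71: home furniture, under $175.00 → 0% → $0.00
Antacid chews $8.71: OTC medicine → 4.5% → $0.39
Bag of rice (5 lb) $8.64: unprepared groceries → 10% → $0.86
Side table $185.55: home furniture, $175.00 or more → 6.75% → $12.52
Nightstand $96.23: home furniture, under $175.00 → 0% → $0.00
Subtotal = $456.94; tax = $20.27; total due = $477.21

$477.21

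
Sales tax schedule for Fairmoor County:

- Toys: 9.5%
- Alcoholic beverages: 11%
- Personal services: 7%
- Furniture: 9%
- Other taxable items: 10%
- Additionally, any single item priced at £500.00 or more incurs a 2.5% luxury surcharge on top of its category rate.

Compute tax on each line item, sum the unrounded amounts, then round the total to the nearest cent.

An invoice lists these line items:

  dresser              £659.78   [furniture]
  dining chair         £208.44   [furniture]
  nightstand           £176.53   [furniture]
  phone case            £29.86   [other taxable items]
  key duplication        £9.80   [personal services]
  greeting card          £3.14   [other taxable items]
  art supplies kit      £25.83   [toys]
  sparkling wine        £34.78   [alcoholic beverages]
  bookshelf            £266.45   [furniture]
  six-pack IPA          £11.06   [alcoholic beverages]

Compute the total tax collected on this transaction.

Dresser £659.78: furniture → 9% + 2.5% surcharge = 11.5% → £75.8747
Dining chair £208.44: furniture → 9% → £18.7596
Nightstand £176.53: furniture → 9% → £15.8877
Phone case £29.86: other taxable items → 10% → £2.986
Key duplication £9.80: personal services → 7% → £0.686
Greeting card £3.14: other taxable items → 10% → £0.314
Art supplies kit £25.83: toys → 9.5% → £2.45385
Sparkling wine £34.78: alcoholic beverages → 11% → £3.8258
Bookshelf £266.45: furniture → 9% → £23.9805
Six-pack IPA £11.06: alcoholic beverages → 11% → £1.2166
Unrounded tax sum = £145.98475 → £145.98

£145.98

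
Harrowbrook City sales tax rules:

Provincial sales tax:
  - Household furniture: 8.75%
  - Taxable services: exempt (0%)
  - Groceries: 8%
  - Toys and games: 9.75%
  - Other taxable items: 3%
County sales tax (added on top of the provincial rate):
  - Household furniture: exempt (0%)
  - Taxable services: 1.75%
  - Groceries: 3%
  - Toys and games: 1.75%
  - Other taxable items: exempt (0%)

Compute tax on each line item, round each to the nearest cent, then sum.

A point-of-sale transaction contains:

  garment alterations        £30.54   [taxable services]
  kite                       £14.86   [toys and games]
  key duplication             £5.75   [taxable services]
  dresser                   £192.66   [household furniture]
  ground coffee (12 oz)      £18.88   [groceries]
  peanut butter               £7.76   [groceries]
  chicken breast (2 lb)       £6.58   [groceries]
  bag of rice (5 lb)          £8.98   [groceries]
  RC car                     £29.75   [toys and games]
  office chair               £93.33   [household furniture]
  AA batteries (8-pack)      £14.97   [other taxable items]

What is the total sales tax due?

£35.88

Garment alterations £30.54: taxable services → 0% + 1.75% county = 1.75% → £0.53
Kite £14.86: toys and games → 9.75% + 1.75% county = 11.5% → £1.71
Key duplication £5.75: taxable services → 0% + 1.75% county = 1.75% → £0.10
Dresser £192.66: household furniture → 8.75% + 0% county = 8.75% → £16.86
Ground coffee (12 oz) £18.88: groceries → 8% + 3% county = 11% → £2.08
Peanut butter £7.76: groceries → 8% + 3% county = 11% → £0.85
Chicken breast (2 lb) £6.58: groceries → 8% + 3% county = 11% → £0.72
Bag of rice (5 lb) £8.98: groceries → 8% + 3% county = 11% → £0.99
RC car £29.75: toys and games → 9.75% + 1.75% county = 11.5% → £3.42
Office chair £93.33: household furniture → 8.75% + 0% county = 8.75% → £8.17
AA batteries (8-pack) £14.97: other taxable items → 3% + 0% county = 3% → £0.45
Total tax = £0.53 + £1.71 + £0.10 + £16.86 + £2.08 + £0.85 + £0.72 + £0.99 + £3.42 + £8.17 + £0.45 = £35.88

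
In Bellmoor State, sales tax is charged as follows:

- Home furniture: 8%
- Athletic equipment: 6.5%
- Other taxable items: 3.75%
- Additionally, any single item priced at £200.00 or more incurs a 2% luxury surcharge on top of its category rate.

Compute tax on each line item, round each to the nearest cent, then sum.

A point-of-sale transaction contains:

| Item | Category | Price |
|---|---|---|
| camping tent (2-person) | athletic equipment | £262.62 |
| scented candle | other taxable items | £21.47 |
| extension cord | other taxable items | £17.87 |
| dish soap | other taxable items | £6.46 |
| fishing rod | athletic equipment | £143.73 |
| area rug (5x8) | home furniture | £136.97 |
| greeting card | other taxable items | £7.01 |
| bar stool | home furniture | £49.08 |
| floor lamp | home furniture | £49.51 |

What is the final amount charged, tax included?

£747.21

Camping tent (2-person) £262.62: athletic equipment → 6.5% + 2% surcharge = 8.5% → £22.32
Scented candle £21.47: other taxable items → 3.75% → £0.81
Extension cord £17.87: other taxable items → 3.75% → £0.67
Dish soap £6.46: other taxable items → 3.75% → £0.24
Fishing rod £143.73: athletic equipment → 6.5% → £9.34
Area rug (5x8) £136.97: home furniture → 8% → £10.96
Greeting card £7.01: other taxable items → 3.75% → £0.26
Bar stool £49.08: home furniture → 8% → £3.93
Floor lamp £49.51: home furniture → 8% → £3.96
Subtotal = £694.72; tax = £52.49; total due = £747.21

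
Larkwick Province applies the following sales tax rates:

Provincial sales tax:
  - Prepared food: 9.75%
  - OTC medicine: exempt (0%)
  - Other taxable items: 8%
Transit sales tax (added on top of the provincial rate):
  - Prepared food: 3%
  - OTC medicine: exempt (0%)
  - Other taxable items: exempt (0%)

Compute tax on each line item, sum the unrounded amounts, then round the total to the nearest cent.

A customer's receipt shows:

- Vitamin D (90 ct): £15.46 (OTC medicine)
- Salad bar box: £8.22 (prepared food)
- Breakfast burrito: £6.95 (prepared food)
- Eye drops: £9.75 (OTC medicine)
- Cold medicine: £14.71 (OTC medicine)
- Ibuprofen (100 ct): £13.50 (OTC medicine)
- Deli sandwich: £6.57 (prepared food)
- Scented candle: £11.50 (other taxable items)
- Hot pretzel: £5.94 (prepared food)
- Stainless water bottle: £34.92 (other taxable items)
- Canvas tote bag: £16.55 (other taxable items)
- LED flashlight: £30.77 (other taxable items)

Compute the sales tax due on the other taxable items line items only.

Scented candle £11.50: other taxable items → 8% + 0% transit = 8% → £0.92
Stainless water bottle £34.92: other taxable items → 8% + 0% transit = 8% → £2.7936
Canvas tote bag £16.55: other taxable items → 8% + 0% transit = 8% → £1.324
LED flashlight £30.77: other taxable items → 8% + 0% transit = 8% → £2.4616
Tax on other taxable items: unrounded sum = £7.4992 → £7.50

£7.50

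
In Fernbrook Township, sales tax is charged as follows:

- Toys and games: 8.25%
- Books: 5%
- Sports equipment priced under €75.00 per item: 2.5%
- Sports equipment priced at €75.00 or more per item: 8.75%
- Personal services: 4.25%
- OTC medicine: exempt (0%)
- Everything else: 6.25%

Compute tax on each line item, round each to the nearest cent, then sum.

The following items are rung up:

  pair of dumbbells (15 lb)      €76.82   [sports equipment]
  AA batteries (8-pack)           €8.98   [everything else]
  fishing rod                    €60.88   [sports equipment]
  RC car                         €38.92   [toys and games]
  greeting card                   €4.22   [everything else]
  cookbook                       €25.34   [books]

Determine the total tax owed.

Pair of dumbbells (15 lb) €76.82: sports equipment, €75.00 or more → 8.75% → €6.72
AA batteries (8-pack) €8.98: everything else → 6.25% → €0.56
Fishing rod €60.88: sports equipment, under €75.00 → 2.5% → €1.52
RC car €38.92: toys and games → 8.25% → €3.21
Greeting card €4.22: everything else → 6.25% → €0.26
Cookbook €25.34: books → 5% → €1.27
Total tax = €6.72 + €0.56 + €1.52 + €3.21 + €0.26 + €1.27 = €13.54

€13.54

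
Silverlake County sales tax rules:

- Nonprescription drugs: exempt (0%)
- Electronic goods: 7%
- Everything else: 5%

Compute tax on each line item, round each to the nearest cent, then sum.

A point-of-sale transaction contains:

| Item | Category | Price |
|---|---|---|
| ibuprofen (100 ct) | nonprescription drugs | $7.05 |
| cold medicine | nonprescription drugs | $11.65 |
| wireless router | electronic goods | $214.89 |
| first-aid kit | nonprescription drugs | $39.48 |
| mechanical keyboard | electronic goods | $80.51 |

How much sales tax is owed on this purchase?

$20.68

Ibuprofen (100 ct) $7.05: nonprescription drugs → 0% → $0.00
Cold medicine $11.65: nonprescription drugs → 0% → $0.00
Wireless router $214.89: electronic goods → 7% → $15.04
First-aid kit $39.48: nonprescription drugs → 0% → $0.00
Mechanical keyboard $80.51: electronic goods → 7% → $5.64
Total tax = $15.04 + $5.64 = $20.68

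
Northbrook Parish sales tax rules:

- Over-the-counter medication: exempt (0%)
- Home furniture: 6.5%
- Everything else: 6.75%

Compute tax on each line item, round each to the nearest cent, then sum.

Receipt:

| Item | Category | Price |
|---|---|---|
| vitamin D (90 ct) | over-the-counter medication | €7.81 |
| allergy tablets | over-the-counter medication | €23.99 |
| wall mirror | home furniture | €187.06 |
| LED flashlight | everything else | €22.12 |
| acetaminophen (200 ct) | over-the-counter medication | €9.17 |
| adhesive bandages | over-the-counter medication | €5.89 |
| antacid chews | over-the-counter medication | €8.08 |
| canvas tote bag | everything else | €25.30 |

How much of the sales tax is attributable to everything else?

LED flashlight €22.12: everything else → 6.75% → €1.49
Canvas tote bag €25.30: everything else → 6.75% → €1.71
Tax on everything else = €1.49 + €1.71 = €3.20

€3.20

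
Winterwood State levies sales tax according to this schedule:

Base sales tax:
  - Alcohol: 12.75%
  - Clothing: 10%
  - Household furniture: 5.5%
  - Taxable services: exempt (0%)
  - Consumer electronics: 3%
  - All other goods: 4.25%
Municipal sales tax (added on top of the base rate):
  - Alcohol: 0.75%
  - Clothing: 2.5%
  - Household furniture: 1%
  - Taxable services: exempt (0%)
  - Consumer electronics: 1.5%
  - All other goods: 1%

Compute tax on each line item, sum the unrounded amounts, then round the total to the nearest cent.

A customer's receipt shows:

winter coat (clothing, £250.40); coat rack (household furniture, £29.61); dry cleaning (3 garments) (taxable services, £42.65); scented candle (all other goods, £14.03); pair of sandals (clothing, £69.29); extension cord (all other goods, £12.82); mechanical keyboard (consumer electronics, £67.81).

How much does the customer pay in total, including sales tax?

Winter coat £250.40: clothing → 10% + 2.5% municipal = 12.5% → £31.30
Coat rack £29.61: household furniture → 5.5% + 1% municipal = 6.5% → £1.92465
Dry cleaning (3 garments) £42.65: taxable services → 0% + 0% municipal = 0% → £0.00
Scented candle £14.03: all other goods → 4.25% + 1% municipal = 5.25% → £0.736575
Pair of sandals £69.29: clothing → 10% + 2.5% municipal = 12.5% → £8.66125
Extension cord £12.82: all other goods → 4.25% + 1% municipal = 5.25% → £0.67305
Mechanical keyboard £67.81: consumer electronics → 3% + 1.5% municipal = 4.5% → £3.05145
Subtotal = £486.61; unrounded tax = £46.346975 → £46.35; total due = £532.96

£532.96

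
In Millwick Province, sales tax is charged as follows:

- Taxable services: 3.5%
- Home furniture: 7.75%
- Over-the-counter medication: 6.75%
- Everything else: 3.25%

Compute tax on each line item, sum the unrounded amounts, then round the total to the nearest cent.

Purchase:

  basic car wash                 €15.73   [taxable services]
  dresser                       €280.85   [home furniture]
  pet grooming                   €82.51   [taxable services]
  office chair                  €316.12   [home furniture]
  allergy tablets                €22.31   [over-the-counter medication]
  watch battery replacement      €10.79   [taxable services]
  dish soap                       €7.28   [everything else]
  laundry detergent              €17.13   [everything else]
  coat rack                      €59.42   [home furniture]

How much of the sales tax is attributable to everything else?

€0.79

Dish soap €7.28: everything else → 3.25% → €0.2366
Laundry detergent €17.13: everything else → 3.25% → €0.556725
Tax on everything else: unrounded sum = €0.793325 → €0.79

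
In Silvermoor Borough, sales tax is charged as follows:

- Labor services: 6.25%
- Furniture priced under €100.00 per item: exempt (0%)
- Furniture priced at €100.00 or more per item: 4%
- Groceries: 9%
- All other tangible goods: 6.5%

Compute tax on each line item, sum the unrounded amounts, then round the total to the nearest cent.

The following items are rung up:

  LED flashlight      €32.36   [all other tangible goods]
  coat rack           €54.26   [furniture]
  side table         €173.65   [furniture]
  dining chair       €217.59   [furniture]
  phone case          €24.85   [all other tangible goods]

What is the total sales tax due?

€19.37

LED flashlight €32.36: all other tangible goods → 6.5% → €2.1034
Coat rack €54.26: furniture, under €100.00 → 0% → €0.00
Side table €173.65: furniture, €100.00 or more → 4% → €6.946
Dining chair €217.59: furniture, €100.00 or more → 4% → €8.7036
Phone case €24.85: all other tangible goods → 6.5% → €1.61525
Unrounded tax sum = €19.36825 → €19.37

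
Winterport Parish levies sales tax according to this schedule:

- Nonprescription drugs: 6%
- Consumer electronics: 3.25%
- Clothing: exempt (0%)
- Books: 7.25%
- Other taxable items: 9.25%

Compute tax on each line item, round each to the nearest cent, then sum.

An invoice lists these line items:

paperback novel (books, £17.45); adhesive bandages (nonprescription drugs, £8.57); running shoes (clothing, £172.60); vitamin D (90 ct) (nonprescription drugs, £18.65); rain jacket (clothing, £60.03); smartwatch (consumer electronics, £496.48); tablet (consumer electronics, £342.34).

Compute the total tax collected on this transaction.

Paperback novel £17.45: books → 7.25% → £1.27
Adhesive bandages £8.57: nonprescription drugs → 6% → £0.51
Running shoes £172.60: clothing → 0% → £0.00
Vitamin D (90 ct) £18.65: nonprescription drugs → 6% → £1.12
Rain jacket £60.03: clothing → 0% → £0.00
Smartwatch £496.48: consumer electronics → 3.25% → £16.14
Tablet £342.34: consumer electronics → 3.25% → £11.13
Total tax = £1.27 + £0.51 + £1.12 + £16.14 + £11.13 = £30.17

£30.17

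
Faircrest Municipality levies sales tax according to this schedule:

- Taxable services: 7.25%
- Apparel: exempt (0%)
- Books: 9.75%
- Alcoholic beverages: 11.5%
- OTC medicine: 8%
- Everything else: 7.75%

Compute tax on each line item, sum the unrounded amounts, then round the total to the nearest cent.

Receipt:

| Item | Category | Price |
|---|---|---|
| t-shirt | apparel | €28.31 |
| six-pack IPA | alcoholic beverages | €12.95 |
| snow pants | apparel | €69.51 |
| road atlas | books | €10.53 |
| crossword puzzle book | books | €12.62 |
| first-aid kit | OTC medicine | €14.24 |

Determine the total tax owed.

T-shirt €28.31: apparel → 0% → €0.00
Six-pack IPA €12.95: alcoholic beverages → 11.5% → €1.48925
Snow pants €69.51: apparel → 0% → €0.00
Road atlas €10.53: books → 9.75% → €1.026675
Crossword puzzle book €12.62: books → 9.75% → €1.23045
First-aid kit €14.24: OTC medicine → 8% → €1.1392
Unrounded tax sum = €4.885575 → €4.89

€4.89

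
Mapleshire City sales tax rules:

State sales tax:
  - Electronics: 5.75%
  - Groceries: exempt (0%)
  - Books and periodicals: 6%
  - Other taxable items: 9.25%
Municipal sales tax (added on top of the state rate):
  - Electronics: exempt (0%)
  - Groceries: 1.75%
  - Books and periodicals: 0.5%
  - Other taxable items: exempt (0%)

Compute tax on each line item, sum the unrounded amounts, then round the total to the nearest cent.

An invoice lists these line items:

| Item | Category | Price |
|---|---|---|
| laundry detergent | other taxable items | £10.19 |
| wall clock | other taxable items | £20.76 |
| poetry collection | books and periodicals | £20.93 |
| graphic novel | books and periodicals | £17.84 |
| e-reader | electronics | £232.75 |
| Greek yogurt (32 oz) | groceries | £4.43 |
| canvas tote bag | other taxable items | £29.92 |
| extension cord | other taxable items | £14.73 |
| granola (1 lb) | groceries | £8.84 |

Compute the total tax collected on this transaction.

Laundry detergent £10.19: other taxable items → 9.25% + 0% municipal = 9.25% → £0.942575
Wall clock £20.76: other taxable items → 9.25% + 0% municipal = 9.25% → £1.9203
Poetry collection £20.93: books and periodicals → 6% + 0.5% municipal = 6.5% → £1.36045
Graphic novel £17.84: books and periodicals → 6% + 0.5% municipal = 6.5% → £1.1596
E-reader £232.75: electronics → 5.75% + 0% municipal = 5.75% → £13.383125
Greek yogurt (32 oz) £4.43: groceries → 0% + 1.75% municipal = 1.75% → £0.077525
Canvas tote bag £29.92: other taxable items → 9.25% + 0% municipal = 9.25% → £2.7676
Extension cord £14.73: other taxable items → 9.25% + 0% municipal = 9.25% → £1.362525
Granola (1 lb) £8.84: groceries → 0% + 1.75% municipal = 1.75% → £0.1547
Unrounded tax sum = £23.1284 → £23.13

£23.13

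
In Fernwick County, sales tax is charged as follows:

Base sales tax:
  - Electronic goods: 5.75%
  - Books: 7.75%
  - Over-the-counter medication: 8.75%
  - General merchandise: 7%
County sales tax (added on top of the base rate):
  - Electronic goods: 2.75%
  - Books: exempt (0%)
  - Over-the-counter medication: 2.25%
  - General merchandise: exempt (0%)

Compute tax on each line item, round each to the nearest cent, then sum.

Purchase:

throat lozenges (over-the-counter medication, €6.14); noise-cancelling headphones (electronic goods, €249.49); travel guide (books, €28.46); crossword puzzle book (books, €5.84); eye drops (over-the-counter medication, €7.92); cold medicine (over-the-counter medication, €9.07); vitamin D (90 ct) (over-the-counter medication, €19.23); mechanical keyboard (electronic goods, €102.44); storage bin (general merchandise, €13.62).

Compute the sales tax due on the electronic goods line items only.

€29.92

Noise-cancelling headphones €249.49: electronic goods → 5.75% + 2.75% county = 8.5% → €21.21
Mechanical keyboard €102.44: electronic goods → 5.75% + 2.75% county = 8.5% → €8.71
Tax on electronic goods = €21.21 + €8.71 = €29.92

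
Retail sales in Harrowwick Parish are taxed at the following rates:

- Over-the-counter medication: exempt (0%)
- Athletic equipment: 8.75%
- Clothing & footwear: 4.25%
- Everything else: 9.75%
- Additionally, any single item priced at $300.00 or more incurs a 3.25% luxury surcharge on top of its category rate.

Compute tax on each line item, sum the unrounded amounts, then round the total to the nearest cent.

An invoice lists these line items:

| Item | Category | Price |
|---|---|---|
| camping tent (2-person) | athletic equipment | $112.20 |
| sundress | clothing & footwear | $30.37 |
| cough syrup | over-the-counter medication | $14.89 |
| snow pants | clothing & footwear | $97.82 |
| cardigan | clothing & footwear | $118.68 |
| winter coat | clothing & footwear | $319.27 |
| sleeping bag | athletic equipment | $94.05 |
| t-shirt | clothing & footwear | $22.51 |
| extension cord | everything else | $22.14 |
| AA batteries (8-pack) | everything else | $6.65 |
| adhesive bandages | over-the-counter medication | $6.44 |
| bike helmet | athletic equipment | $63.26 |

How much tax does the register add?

Camping tent (2-person) $112.20: athletic equipment → 8.75% → $9.8175
Sundress $30.37: clothing & footwear → 4.25% → $1.290725
Cough syrup $14.89: over-the-counter medication → 0% → $0.00
Snow pants $97.82: clothing & footwear → 4.25% → $4.15735
Cardigan $118.68: clothing & footwear → 4.25% → $5.0439
Winter coat $319.27: clothing & footwear → 4.25% + 3.25% surcharge = 7.5% → $23.94525
Sleeping bag $94.05: athletic equipment → 8.75% → $8.229375
T-shirt $22.51: clothing & footwear → 4.25% → $0.956675
Extension cord $22.14: everything else → 9.75% → $2.15865
AA batteries (8-pack) $6.65: everything else → 9.75% → $0.648375
Adhesive bandages $6.44: over-the-counter medication → 0% → $0.00
Bike helmet $63.26: athletic equipment → 8.75% → $5.53525
Unrounded tax sum = $61.78305 → $61.78

$61.78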